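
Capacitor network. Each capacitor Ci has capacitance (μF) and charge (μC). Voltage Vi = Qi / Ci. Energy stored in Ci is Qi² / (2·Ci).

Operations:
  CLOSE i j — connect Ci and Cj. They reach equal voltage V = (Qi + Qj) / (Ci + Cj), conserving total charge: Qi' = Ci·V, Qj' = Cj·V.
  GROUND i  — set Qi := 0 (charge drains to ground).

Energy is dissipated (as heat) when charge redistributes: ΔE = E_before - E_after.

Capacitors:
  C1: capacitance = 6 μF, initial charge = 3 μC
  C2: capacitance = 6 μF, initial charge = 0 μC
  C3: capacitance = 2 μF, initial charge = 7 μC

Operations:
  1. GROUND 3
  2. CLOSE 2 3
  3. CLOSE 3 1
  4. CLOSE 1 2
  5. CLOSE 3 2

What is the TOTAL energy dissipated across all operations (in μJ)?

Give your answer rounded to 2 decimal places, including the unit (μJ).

Answer: 12.67 μJ

Derivation:
Initial: C1(6μF, Q=3μC, V=0.50V), C2(6μF, Q=0μC, V=0.00V), C3(2μF, Q=7μC, V=3.50V)
Op 1: GROUND 3: Q3=0; energy lost=12.250
Op 2: CLOSE 2-3: Q_total=0.00, C_total=8.00, V=0.00; Q2=0.00, Q3=0.00; dissipated=0.000
Op 3: CLOSE 3-1: Q_total=3.00, C_total=8.00, V=0.38; Q3=0.75, Q1=2.25; dissipated=0.188
Op 4: CLOSE 1-2: Q_total=2.25, C_total=12.00, V=0.19; Q1=1.12, Q2=1.12; dissipated=0.211
Op 5: CLOSE 3-2: Q_total=1.88, C_total=8.00, V=0.23; Q3=0.47, Q2=1.41; dissipated=0.026
Total dissipated: 12.675 μJ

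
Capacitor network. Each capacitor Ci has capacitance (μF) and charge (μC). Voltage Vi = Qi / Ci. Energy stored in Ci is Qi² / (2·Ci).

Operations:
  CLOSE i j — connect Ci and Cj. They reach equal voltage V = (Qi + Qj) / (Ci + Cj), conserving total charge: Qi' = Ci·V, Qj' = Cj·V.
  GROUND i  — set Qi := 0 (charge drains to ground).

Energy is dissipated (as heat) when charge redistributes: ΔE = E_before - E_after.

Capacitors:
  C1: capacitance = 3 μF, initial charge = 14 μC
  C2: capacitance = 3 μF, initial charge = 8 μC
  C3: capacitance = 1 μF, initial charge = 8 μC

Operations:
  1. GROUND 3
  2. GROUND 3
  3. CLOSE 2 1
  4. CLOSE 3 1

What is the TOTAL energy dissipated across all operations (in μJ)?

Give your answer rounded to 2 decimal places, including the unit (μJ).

Answer: 40.04 μJ

Derivation:
Initial: C1(3μF, Q=14μC, V=4.67V), C2(3μF, Q=8μC, V=2.67V), C3(1μF, Q=8μC, V=8.00V)
Op 1: GROUND 3: Q3=0; energy lost=32.000
Op 2: GROUND 3: Q3=0; energy lost=0.000
Op 3: CLOSE 2-1: Q_total=22.00, C_total=6.00, V=3.67; Q2=11.00, Q1=11.00; dissipated=3.000
Op 4: CLOSE 3-1: Q_total=11.00, C_total=4.00, V=2.75; Q3=2.75, Q1=8.25; dissipated=5.042
Total dissipated: 40.042 μJ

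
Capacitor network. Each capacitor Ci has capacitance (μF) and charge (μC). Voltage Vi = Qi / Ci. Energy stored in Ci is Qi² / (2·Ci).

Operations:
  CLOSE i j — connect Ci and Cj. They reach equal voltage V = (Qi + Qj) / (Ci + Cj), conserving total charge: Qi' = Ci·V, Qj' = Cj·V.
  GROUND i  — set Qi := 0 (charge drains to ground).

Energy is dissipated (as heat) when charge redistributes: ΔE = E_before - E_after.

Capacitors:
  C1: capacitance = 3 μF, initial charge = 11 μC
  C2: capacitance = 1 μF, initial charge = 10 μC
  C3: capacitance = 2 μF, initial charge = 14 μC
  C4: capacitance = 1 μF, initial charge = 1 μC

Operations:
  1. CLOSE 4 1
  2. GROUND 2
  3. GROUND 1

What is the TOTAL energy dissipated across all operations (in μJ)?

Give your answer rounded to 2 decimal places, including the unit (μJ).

Answer: 66.17 μJ

Derivation:
Initial: C1(3μF, Q=11μC, V=3.67V), C2(1μF, Q=10μC, V=10.00V), C3(2μF, Q=14μC, V=7.00V), C4(1μF, Q=1μC, V=1.00V)
Op 1: CLOSE 4-1: Q_total=12.00, C_total=4.00, V=3.00; Q4=3.00, Q1=9.00; dissipated=2.667
Op 2: GROUND 2: Q2=0; energy lost=50.000
Op 3: GROUND 1: Q1=0; energy lost=13.500
Total dissipated: 66.167 μJ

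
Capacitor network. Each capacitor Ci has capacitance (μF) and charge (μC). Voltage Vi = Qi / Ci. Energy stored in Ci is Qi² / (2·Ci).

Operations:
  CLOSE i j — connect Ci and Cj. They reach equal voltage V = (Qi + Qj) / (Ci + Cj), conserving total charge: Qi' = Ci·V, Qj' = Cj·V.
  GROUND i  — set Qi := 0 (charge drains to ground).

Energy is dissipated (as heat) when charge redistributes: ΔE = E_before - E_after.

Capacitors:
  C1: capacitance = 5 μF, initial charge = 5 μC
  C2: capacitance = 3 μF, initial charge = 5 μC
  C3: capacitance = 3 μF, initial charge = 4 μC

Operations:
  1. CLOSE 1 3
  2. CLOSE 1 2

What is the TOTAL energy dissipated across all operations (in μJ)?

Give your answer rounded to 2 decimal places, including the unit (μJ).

Answer: 0.38 μJ

Derivation:
Initial: C1(5μF, Q=5μC, V=1.00V), C2(3μF, Q=5μC, V=1.67V), C3(3μF, Q=4μC, V=1.33V)
Op 1: CLOSE 1-3: Q_total=9.00, C_total=8.00, V=1.12; Q1=5.62, Q3=3.38; dissipated=0.104
Op 2: CLOSE 1-2: Q_total=10.62, C_total=8.00, V=1.33; Q1=6.64, Q2=3.98; dissipated=0.275
Total dissipated: 0.379 μJ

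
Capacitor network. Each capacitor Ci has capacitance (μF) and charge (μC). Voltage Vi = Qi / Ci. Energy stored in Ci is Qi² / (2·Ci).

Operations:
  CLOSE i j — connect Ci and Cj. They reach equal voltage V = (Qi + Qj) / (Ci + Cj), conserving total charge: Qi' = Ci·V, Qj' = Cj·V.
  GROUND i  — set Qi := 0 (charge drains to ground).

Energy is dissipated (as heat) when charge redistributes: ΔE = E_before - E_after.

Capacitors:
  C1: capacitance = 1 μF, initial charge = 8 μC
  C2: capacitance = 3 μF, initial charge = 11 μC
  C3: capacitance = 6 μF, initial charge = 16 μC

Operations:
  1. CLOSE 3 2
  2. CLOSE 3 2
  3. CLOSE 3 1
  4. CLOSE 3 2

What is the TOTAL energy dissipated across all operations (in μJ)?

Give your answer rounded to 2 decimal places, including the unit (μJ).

Initial: C1(1μF, Q=8μC, V=8.00V), C2(3μF, Q=11μC, V=3.67V), C3(6μF, Q=16μC, V=2.67V)
Op 1: CLOSE 3-2: Q_total=27.00, C_total=9.00, V=3.00; Q3=18.00, Q2=9.00; dissipated=1.000
Op 2: CLOSE 3-2: Q_total=27.00, C_total=9.00, V=3.00; Q3=18.00, Q2=9.00; dissipated=0.000
Op 3: CLOSE 3-1: Q_total=26.00, C_total=7.00, V=3.71; Q3=22.29, Q1=3.71; dissipated=10.714
Op 4: CLOSE 3-2: Q_total=31.29, C_total=9.00, V=3.48; Q3=20.86, Q2=10.43; dissipated=0.510
Total dissipated: 12.224 μJ

Answer: 12.22 μJ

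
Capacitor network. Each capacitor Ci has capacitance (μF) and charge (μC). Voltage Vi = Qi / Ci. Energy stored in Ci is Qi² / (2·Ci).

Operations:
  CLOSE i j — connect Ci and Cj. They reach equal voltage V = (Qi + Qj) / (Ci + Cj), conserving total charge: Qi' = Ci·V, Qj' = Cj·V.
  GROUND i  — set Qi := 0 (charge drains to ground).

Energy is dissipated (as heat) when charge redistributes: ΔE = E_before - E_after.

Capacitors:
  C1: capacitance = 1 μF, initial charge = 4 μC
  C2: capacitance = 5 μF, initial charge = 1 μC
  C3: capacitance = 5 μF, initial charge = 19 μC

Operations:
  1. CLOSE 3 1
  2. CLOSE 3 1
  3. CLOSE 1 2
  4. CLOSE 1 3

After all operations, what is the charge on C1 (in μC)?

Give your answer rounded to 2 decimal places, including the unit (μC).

Initial: C1(1μF, Q=4μC, V=4.00V), C2(5μF, Q=1μC, V=0.20V), C3(5μF, Q=19μC, V=3.80V)
Op 1: CLOSE 3-1: Q_total=23.00, C_total=6.00, V=3.83; Q3=19.17, Q1=3.83; dissipated=0.017
Op 2: CLOSE 3-1: Q_total=23.00, C_total=6.00, V=3.83; Q3=19.17, Q1=3.83; dissipated=0.000
Op 3: CLOSE 1-2: Q_total=4.83, C_total=6.00, V=0.81; Q1=0.81, Q2=4.03; dissipated=5.500
Op 4: CLOSE 1-3: Q_total=19.97, C_total=6.00, V=3.33; Q1=3.33, Q3=16.64; dissipated=3.820
Final charges: Q1=3.33, Q2=4.03, Q3=16.64

Answer: 3.33 μC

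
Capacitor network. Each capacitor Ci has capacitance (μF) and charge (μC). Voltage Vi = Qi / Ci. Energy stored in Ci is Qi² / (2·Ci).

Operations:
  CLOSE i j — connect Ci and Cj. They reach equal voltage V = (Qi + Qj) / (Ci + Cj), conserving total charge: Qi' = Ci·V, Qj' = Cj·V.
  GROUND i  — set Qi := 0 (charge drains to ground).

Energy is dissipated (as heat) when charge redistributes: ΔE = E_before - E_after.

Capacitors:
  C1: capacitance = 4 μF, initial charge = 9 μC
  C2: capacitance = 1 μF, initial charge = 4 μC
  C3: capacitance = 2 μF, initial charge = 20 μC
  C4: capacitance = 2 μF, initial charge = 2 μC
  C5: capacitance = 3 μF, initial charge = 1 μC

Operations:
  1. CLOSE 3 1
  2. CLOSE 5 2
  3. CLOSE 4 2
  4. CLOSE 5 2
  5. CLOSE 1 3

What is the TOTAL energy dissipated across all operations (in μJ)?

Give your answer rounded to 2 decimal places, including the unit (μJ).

Answer: 45.11 μJ

Derivation:
Initial: C1(4μF, Q=9μC, V=2.25V), C2(1μF, Q=4μC, V=4.00V), C3(2μF, Q=20μC, V=10.00V), C4(2μF, Q=2μC, V=1.00V), C5(3μF, Q=1μC, V=0.33V)
Op 1: CLOSE 3-1: Q_total=29.00, C_total=6.00, V=4.83; Q3=9.67, Q1=19.33; dissipated=40.042
Op 2: CLOSE 5-2: Q_total=5.00, C_total=4.00, V=1.25; Q5=3.75, Q2=1.25; dissipated=5.042
Op 3: CLOSE 4-2: Q_total=3.25, C_total=3.00, V=1.08; Q4=2.17, Q2=1.08; dissipated=0.021
Op 4: CLOSE 5-2: Q_total=4.83, C_total=4.00, V=1.21; Q5=3.62, Q2=1.21; dissipated=0.010
Op 5: CLOSE 1-3: Q_total=29.00, C_total=6.00, V=4.83; Q1=19.33, Q3=9.67; dissipated=0.000
Total dissipated: 45.115 μJ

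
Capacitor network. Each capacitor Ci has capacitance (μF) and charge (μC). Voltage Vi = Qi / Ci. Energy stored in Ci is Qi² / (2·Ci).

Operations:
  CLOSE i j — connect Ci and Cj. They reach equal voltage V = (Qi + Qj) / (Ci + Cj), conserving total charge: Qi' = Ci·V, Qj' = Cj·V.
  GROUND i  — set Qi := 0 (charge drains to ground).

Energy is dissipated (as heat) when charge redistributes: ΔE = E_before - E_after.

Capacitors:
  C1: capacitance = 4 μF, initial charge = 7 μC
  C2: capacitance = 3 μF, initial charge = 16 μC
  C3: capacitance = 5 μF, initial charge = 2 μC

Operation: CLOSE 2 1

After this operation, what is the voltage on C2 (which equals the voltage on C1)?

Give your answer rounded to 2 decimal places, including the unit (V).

Initial: C1(4μF, Q=7μC, V=1.75V), C2(3μF, Q=16μC, V=5.33V), C3(5μF, Q=2μC, V=0.40V)
Op 1: CLOSE 2-1: Q_total=23.00, C_total=7.00, V=3.29; Q2=9.86, Q1=13.14; dissipated=11.006

Answer: 3.29 V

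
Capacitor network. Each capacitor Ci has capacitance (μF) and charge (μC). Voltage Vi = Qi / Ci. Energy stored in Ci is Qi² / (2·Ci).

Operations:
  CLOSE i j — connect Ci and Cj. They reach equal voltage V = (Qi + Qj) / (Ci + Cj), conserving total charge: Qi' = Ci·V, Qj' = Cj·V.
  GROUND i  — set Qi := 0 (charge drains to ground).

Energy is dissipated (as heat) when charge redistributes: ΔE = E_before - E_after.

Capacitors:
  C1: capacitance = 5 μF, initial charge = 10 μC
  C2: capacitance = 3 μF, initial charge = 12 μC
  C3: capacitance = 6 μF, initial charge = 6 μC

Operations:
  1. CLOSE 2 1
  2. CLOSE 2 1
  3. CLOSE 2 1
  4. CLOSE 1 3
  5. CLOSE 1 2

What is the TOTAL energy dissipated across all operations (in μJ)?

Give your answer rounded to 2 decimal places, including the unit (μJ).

Answer: 8.78 μJ

Derivation:
Initial: C1(5μF, Q=10μC, V=2.00V), C2(3μF, Q=12μC, V=4.00V), C3(6μF, Q=6μC, V=1.00V)
Op 1: CLOSE 2-1: Q_total=22.00, C_total=8.00, V=2.75; Q2=8.25, Q1=13.75; dissipated=3.750
Op 2: CLOSE 2-1: Q_total=22.00, C_total=8.00, V=2.75; Q2=8.25, Q1=13.75; dissipated=0.000
Op 3: CLOSE 2-1: Q_total=22.00, C_total=8.00, V=2.75; Q2=8.25, Q1=13.75; dissipated=0.000
Op 4: CLOSE 1-3: Q_total=19.75, C_total=11.00, V=1.80; Q1=8.98, Q3=10.77; dissipated=4.176
Op 5: CLOSE 1-2: Q_total=17.23, C_total=8.00, V=2.15; Q1=10.77, Q2=6.46; dissipated=0.854
Total dissipated: 8.780 μJ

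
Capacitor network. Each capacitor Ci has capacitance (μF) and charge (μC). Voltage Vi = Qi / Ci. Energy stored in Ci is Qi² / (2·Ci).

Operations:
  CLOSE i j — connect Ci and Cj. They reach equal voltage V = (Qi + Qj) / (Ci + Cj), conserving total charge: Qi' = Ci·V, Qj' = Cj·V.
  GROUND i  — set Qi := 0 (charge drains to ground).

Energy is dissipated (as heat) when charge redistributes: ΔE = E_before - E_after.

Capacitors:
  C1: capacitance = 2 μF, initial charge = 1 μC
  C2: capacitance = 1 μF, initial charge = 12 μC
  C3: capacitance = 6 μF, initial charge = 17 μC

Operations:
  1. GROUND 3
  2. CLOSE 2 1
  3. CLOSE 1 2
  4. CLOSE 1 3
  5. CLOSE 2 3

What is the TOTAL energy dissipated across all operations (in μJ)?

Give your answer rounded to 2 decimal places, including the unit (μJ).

Initial: C1(2μF, Q=1μC, V=0.50V), C2(1μF, Q=12μC, V=12.00V), C3(6μF, Q=17μC, V=2.83V)
Op 1: GROUND 3: Q3=0; energy lost=24.083
Op 2: CLOSE 2-1: Q_total=13.00, C_total=3.00, V=4.33; Q2=4.33, Q1=8.67; dissipated=44.083
Op 3: CLOSE 1-2: Q_total=13.00, C_total=3.00, V=4.33; Q1=8.67, Q2=4.33; dissipated=0.000
Op 4: CLOSE 1-3: Q_total=8.67, C_total=8.00, V=1.08; Q1=2.17, Q3=6.50; dissipated=14.083
Op 5: CLOSE 2-3: Q_total=10.83, C_total=7.00, V=1.55; Q2=1.55, Q3=9.29; dissipated=4.527
Total dissipated: 86.777 μJ

Answer: 86.78 μJ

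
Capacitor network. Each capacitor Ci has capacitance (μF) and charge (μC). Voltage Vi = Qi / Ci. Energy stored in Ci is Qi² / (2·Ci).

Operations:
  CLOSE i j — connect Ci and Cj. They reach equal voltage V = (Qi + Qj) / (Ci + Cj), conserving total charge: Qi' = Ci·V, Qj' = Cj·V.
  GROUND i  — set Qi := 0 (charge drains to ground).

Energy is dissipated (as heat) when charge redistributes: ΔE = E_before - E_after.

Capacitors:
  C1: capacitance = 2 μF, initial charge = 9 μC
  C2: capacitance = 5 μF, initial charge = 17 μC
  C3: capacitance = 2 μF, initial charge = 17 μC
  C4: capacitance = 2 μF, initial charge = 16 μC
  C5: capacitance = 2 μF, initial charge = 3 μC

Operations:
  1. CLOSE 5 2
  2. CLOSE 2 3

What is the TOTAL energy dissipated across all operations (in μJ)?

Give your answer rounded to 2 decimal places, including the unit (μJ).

Answer: 25.32 μJ

Derivation:
Initial: C1(2μF, Q=9μC, V=4.50V), C2(5μF, Q=17μC, V=3.40V), C3(2μF, Q=17μC, V=8.50V), C4(2μF, Q=16μC, V=8.00V), C5(2μF, Q=3μC, V=1.50V)
Op 1: CLOSE 5-2: Q_total=20.00, C_total=7.00, V=2.86; Q5=5.71, Q2=14.29; dissipated=2.579
Op 2: CLOSE 2-3: Q_total=31.29, C_total=7.00, V=4.47; Q2=22.35, Q3=8.94; dissipated=22.744
Total dissipated: 25.323 μJ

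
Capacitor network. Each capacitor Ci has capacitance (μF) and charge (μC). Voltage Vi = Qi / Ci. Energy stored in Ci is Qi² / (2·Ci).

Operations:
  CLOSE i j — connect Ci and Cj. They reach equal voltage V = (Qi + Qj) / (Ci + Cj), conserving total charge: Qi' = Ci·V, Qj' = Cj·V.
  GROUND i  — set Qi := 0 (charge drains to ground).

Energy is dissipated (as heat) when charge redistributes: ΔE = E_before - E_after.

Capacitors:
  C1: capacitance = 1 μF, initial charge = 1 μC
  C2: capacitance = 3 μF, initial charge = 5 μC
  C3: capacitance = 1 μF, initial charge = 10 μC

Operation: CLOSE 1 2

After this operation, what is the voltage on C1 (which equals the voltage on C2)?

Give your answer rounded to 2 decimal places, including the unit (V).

Answer: 1.50 V

Derivation:
Initial: C1(1μF, Q=1μC, V=1.00V), C2(3μF, Q=5μC, V=1.67V), C3(1μF, Q=10μC, V=10.00V)
Op 1: CLOSE 1-2: Q_total=6.00, C_total=4.00, V=1.50; Q1=1.50, Q2=4.50; dissipated=0.167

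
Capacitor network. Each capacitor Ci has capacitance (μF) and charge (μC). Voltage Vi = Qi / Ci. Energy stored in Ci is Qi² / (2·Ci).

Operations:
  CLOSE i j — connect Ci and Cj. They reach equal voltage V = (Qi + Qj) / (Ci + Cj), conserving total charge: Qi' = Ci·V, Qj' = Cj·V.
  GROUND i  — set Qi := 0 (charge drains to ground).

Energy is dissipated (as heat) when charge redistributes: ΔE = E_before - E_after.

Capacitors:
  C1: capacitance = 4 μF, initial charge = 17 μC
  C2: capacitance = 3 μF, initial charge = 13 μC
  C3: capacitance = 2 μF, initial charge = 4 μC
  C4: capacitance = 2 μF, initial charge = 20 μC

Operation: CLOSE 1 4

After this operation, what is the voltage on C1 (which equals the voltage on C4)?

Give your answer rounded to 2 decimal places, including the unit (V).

Answer: 6.17 V

Derivation:
Initial: C1(4μF, Q=17μC, V=4.25V), C2(3μF, Q=13μC, V=4.33V), C3(2μF, Q=4μC, V=2.00V), C4(2μF, Q=20μC, V=10.00V)
Op 1: CLOSE 1-4: Q_total=37.00, C_total=6.00, V=6.17; Q1=24.67, Q4=12.33; dissipated=22.042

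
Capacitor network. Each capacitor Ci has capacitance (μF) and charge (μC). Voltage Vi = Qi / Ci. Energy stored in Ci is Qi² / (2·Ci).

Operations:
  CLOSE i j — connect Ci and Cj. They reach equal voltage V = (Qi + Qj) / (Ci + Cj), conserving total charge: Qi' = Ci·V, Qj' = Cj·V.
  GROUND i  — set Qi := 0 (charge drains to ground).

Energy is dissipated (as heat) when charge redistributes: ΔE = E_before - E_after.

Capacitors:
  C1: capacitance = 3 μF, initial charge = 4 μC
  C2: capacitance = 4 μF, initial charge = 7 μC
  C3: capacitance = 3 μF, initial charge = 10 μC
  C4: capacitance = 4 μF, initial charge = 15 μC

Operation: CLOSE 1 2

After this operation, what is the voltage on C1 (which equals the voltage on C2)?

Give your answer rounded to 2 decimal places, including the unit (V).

Answer: 1.57 V

Derivation:
Initial: C1(3μF, Q=4μC, V=1.33V), C2(4μF, Q=7μC, V=1.75V), C3(3μF, Q=10μC, V=3.33V), C4(4μF, Q=15μC, V=3.75V)
Op 1: CLOSE 1-2: Q_total=11.00, C_total=7.00, V=1.57; Q1=4.71, Q2=6.29; dissipated=0.149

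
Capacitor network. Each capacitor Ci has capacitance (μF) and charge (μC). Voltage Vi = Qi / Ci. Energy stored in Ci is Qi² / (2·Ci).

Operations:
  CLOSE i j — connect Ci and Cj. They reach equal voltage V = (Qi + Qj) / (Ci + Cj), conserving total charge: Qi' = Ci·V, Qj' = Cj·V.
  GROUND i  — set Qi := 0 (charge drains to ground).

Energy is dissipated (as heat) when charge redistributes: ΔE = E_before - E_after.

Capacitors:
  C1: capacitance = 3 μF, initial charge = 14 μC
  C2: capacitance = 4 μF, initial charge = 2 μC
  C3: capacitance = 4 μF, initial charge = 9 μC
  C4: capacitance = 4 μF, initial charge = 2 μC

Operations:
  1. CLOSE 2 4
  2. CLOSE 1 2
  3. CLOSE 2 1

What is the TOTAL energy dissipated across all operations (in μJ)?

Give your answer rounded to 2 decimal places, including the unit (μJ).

Initial: C1(3μF, Q=14μC, V=4.67V), C2(4μF, Q=2μC, V=0.50V), C3(4μF, Q=9μC, V=2.25V), C4(4μF, Q=2μC, V=0.50V)
Op 1: CLOSE 2-4: Q_total=4.00, C_total=8.00, V=0.50; Q2=2.00, Q4=2.00; dissipated=0.000
Op 2: CLOSE 1-2: Q_total=16.00, C_total=7.00, V=2.29; Q1=6.86, Q2=9.14; dissipated=14.881
Op 3: CLOSE 2-1: Q_total=16.00, C_total=7.00, V=2.29; Q2=9.14, Q1=6.86; dissipated=0.000
Total dissipated: 14.881 μJ

Answer: 14.88 μJ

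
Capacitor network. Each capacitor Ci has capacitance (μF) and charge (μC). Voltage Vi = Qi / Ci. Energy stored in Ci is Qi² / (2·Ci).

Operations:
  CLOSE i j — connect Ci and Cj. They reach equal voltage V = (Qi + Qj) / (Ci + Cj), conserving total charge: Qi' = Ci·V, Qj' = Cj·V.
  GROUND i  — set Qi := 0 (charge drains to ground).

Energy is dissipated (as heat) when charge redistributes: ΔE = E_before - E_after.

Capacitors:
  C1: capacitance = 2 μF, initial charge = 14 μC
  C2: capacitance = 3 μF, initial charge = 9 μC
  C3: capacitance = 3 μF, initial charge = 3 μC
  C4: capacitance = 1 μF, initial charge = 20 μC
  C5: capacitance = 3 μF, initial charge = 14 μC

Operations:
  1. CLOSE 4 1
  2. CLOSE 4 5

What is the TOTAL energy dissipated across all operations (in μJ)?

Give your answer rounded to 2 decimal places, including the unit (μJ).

Answer: 73.00 μJ

Derivation:
Initial: C1(2μF, Q=14μC, V=7.00V), C2(3μF, Q=9μC, V=3.00V), C3(3μF, Q=3μC, V=1.00V), C4(1μF, Q=20μC, V=20.00V), C5(3μF, Q=14μC, V=4.67V)
Op 1: CLOSE 4-1: Q_total=34.00, C_total=3.00, V=11.33; Q4=11.33, Q1=22.67; dissipated=56.333
Op 2: CLOSE 4-5: Q_total=25.33, C_total=4.00, V=6.33; Q4=6.33, Q5=19.00; dissipated=16.667
Total dissipated: 73.000 μJ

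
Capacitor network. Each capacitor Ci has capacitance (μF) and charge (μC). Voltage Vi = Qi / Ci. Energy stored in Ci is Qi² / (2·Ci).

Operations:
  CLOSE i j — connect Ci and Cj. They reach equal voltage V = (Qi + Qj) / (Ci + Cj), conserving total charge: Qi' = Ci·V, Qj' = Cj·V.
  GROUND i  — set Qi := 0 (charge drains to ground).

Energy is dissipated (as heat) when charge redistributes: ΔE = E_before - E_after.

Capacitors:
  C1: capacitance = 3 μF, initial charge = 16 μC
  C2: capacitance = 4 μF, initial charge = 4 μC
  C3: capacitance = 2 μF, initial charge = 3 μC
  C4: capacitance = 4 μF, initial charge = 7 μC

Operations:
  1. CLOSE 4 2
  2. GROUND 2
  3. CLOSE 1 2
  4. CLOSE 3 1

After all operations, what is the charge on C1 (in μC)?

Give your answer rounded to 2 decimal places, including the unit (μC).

Initial: C1(3μF, Q=16μC, V=5.33V), C2(4μF, Q=4μC, V=1.00V), C3(2μF, Q=3μC, V=1.50V), C4(4μF, Q=7μC, V=1.75V)
Op 1: CLOSE 4-2: Q_total=11.00, C_total=8.00, V=1.38; Q4=5.50, Q2=5.50; dissipated=0.562
Op 2: GROUND 2: Q2=0; energy lost=3.781
Op 3: CLOSE 1-2: Q_total=16.00, C_total=7.00, V=2.29; Q1=6.86, Q2=9.14; dissipated=24.381
Op 4: CLOSE 3-1: Q_total=9.86, C_total=5.00, V=1.97; Q3=3.94, Q1=5.91; dissipated=0.370
Final charges: Q1=5.91, Q2=9.14, Q3=3.94, Q4=5.50

Answer: 5.91 μC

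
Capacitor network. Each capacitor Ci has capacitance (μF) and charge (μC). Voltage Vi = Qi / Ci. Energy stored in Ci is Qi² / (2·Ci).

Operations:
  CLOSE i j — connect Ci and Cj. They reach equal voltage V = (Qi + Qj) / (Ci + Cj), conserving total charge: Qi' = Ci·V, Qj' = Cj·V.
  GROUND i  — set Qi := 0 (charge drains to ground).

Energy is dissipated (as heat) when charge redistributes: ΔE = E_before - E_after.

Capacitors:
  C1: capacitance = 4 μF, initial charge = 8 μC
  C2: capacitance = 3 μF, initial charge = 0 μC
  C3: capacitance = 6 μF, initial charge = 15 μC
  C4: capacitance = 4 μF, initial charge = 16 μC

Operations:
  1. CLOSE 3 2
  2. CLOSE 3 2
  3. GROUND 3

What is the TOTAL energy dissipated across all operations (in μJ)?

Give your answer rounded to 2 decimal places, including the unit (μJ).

Initial: C1(4μF, Q=8μC, V=2.00V), C2(3μF, Q=0μC, V=0.00V), C3(6μF, Q=15μC, V=2.50V), C4(4μF, Q=16μC, V=4.00V)
Op 1: CLOSE 3-2: Q_total=15.00, C_total=9.00, V=1.67; Q3=10.00, Q2=5.00; dissipated=6.250
Op 2: CLOSE 3-2: Q_total=15.00, C_total=9.00, V=1.67; Q3=10.00, Q2=5.00; dissipated=0.000
Op 3: GROUND 3: Q3=0; energy lost=8.333
Total dissipated: 14.583 μJ

Answer: 14.58 μJ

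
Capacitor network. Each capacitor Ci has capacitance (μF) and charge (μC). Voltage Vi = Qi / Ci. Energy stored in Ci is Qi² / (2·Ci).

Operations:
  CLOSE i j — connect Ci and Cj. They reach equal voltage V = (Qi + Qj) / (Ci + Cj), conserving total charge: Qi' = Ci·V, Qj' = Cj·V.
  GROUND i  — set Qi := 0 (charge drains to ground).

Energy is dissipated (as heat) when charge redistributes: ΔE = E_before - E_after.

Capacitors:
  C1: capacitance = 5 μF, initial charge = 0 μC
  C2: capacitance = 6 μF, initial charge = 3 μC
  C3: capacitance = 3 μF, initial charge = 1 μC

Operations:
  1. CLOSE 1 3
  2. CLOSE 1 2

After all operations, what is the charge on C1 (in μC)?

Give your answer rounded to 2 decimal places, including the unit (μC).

Initial: C1(5μF, Q=0μC, V=0.00V), C2(6μF, Q=3μC, V=0.50V), C3(3μF, Q=1μC, V=0.33V)
Op 1: CLOSE 1-3: Q_total=1.00, C_total=8.00, V=0.12; Q1=0.62, Q3=0.38; dissipated=0.104
Op 2: CLOSE 1-2: Q_total=3.62, C_total=11.00, V=0.33; Q1=1.65, Q2=1.98; dissipated=0.192
Final charges: Q1=1.65, Q2=1.98, Q3=0.38

Answer: 1.65 μC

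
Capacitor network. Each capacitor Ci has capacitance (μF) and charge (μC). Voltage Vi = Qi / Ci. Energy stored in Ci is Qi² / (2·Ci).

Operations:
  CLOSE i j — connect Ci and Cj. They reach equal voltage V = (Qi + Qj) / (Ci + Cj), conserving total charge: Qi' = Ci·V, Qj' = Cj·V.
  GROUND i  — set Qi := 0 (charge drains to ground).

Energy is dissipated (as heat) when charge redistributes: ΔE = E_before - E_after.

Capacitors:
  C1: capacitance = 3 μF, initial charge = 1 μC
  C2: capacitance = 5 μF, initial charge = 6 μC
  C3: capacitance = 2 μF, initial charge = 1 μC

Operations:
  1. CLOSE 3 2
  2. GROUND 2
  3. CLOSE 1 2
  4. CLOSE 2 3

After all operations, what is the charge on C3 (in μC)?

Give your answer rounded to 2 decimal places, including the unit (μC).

Answer: 0.75 μC

Derivation:
Initial: C1(3μF, Q=1μC, V=0.33V), C2(5μF, Q=6μC, V=1.20V), C3(2μF, Q=1μC, V=0.50V)
Op 1: CLOSE 3-2: Q_total=7.00, C_total=7.00, V=1.00; Q3=2.00, Q2=5.00; dissipated=0.350
Op 2: GROUND 2: Q2=0; energy lost=2.500
Op 3: CLOSE 1-2: Q_total=1.00, C_total=8.00, V=0.12; Q1=0.38, Q2=0.62; dissipated=0.104
Op 4: CLOSE 2-3: Q_total=2.62, C_total=7.00, V=0.38; Q2=1.88, Q3=0.75; dissipated=0.547
Final charges: Q1=0.38, Q2=1.88, Q3=0.75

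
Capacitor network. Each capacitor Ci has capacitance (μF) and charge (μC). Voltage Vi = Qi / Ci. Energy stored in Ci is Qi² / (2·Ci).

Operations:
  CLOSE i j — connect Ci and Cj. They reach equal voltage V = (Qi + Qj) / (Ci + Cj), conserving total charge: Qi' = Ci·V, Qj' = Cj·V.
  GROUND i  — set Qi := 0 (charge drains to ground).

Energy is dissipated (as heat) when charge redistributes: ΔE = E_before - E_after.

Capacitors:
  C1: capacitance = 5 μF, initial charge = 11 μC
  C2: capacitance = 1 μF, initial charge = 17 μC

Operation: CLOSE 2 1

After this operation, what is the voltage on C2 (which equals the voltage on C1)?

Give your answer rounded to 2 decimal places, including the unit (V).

Initial: C1(5μF, Q=11μC, V=2.20V), C2(1μF, Q=17μC, V=17.00V)
Op 1: CLOSE 2-1: Q_total=28.00, C_total=6.00, V=4.67; Q2=4.67, Q1=23.33; dissipated=91.267

Answer: 4.67 V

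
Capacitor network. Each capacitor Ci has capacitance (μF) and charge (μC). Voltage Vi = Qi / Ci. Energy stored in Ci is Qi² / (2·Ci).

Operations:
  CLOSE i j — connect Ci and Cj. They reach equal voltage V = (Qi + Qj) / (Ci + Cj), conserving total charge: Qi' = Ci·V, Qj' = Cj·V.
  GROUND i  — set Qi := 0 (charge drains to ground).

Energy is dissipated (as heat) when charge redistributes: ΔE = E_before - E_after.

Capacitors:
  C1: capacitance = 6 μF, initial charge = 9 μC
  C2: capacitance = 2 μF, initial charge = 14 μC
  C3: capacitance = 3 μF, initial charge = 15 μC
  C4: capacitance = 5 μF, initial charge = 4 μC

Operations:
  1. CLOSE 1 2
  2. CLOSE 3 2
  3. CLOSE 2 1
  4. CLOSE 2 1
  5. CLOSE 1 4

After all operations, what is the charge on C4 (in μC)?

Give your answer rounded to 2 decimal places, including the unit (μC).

Answer: 10.53 μC

Derivation:
Initial: C1(6μF, Q=9μC, V=1.50V), C2(2μF, Q=14μC, V=7.00V), C3(3μF, Q=15μC, V=5.00V), C4(5μF, Q=4μC, V=0.80V)
Op 1: CLOSE 1-2: Q_total=23.00, C_total=8.00, V=2.88; Q1=17.25, Q2=5.75; dissipated=22.688
Op 2: CLOSE 3-2: Q_total=20.75, C_total=5.00, V=4.15; Q3=12.45, Q2=8.30; dissipated=2.709
Op 3: CLOSE 2-1: Q_total=25.55, C_total=8.00, V=3.19; Q2=6.39, Q1=19.16; dissipated=1.219
Op 4: CLOSE 2-1: Q_total=25.55, C_total=8.00, V=3.19; Q2=6.39, Q1=19.16; dissipated=0.000
Op 5: CLOSE 1-4: Q_total=23.16, C_total=11.00, V=2.11; Q1=12.63, Q4=10.53; dissipated=7.814
Final charges: Q1=12.63, Q2=6.39, Q3=12.45, Q4=10.53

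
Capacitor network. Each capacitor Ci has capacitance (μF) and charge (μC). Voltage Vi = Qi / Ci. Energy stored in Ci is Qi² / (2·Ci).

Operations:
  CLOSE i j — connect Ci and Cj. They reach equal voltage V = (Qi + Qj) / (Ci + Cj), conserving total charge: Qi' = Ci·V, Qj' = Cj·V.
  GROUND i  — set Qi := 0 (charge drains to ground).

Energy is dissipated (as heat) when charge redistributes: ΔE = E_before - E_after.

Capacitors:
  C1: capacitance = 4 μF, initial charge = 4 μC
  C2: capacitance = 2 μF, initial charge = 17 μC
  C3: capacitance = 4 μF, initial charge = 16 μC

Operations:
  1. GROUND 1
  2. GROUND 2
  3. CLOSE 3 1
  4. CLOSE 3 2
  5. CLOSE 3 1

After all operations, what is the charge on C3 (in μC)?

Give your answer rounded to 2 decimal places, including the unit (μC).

Answer: 6.67 μC

Derivation:
Initial: C1(4μF, Q=4μC, V=1.00V), C2(2μF, Q=17μC, V=8.50V), C3(4μF, Q=16μC, V=4.00V)
Op 1: GROUND 1: Q1=0; energy lost=2.000
Op 2: GROUND 2: Q2=0; energy lost=72.250
Op 3: CLOSE 3-1: Q_total=16.00, C_total=8.00, V=2.00; Q3=8.00, Q1=8.00; dissipated=16.000
Op 4: CLOSE 3-2: Q_total=8.00, C_total=6.00, V=1.33; Q3=5.33, Q2=2.67; dissipated=2.667
Op 5: CLOSE 3-1: Q_total=13.33, C_total=8.00, V=1.67; Q3=6.67, Q1=6.67; dissipated=0.444
Final charges: Q1=6.67, Q2=2.67, Q3=6.67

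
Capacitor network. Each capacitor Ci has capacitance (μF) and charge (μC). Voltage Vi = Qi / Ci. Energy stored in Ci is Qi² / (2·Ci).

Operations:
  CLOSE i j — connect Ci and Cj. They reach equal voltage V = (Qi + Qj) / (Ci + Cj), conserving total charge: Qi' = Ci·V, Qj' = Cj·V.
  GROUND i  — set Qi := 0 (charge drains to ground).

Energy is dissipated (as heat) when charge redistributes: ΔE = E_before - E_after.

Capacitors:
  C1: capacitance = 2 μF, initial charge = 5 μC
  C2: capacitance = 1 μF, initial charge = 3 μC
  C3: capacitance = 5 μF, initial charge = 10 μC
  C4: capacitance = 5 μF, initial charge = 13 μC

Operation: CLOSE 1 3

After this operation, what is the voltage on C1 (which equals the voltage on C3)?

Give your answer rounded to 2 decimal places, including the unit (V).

Initial: C1(2μF, Q=5μC, V=2.50V), C2(1μF, Q=3μC, V=3.00V), C3(5μF, Q=10μC, V=2.00V), C4(5μF, Q=13μC, V=2.60V)
Op 1: CLOSE 1-3: Q_total=15.00, C_total=7.00, V=2.14; Q1=4.29, Q3=10.71; dissipated=0.179

Answer: 2.14 V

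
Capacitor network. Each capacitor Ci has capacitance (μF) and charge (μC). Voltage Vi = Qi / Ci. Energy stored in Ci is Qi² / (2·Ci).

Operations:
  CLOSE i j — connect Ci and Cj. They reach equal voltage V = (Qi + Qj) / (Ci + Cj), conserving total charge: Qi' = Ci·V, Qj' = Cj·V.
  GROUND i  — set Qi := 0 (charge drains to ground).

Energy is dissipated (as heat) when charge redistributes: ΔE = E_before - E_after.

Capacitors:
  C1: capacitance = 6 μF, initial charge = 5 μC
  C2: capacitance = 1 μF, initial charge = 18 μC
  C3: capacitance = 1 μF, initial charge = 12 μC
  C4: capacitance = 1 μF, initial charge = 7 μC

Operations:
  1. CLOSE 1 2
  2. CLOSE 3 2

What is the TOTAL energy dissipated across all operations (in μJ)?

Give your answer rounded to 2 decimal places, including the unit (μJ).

Initial: C1(6μF, Q=5μC, V=0.83V), C2(1μF, Q=18μC, V=18.00V), C3(1μF, Q=12μC, V=12.00V), C4(1μF, Q=7μC, V=7.00V)
Op 1: CLOSE 1-2: Q_total=23.00, C_total=7.00, V=3.29; Q1=19.71, Q2=3.29; dissipated=126.298
Op 2: CLOSE 3-2: Q_total=15.29, C_total=2.00, V=7.64; Q3=7.64, Q2=7.64; dissipated=18.985
Total dissipated: 145.282 μJ

Answer: 145.28 μJ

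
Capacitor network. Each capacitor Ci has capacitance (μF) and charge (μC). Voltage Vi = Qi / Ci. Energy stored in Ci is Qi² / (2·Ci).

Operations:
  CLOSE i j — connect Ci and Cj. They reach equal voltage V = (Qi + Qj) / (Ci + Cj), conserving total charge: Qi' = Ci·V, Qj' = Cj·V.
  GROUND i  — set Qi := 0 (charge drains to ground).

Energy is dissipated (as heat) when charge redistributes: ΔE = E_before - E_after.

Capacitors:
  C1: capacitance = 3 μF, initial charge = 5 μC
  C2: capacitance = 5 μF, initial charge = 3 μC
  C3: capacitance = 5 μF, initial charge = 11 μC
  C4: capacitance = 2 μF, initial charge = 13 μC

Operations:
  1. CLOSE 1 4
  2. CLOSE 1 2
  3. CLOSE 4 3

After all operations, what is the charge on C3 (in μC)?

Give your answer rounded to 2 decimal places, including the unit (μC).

Initial: C1(3μF, Q=5μC, V=1.67V), C2(5μF, Q=3μC, V=0.60V), C3(5μF, Q=11μC, V=2.20V), C4(2μF, Q=13μC, V=6.50V)
Op 1: CLOSE 1-4: Q_total=18.00, C_total=5.00, V=3.60; Q1=10.80, Q4=7.20; dissipated=14.017
Op 2: CLOSE 1-2: Q_total=13.80, C_total=8.00, V=1.73; Q1=5.17, Q2=8.62; dissipated=8.438
Op 3: CLOSE 4-3: Q_total=18.20, C_total=7.00, V=2.60; Q4=5.20, Q3=13.00; dissipated=1.400
Final charges: Q1=5.17, Q2=8.62, Q3=13.00, Q4=5.20

Answer: 13.00 μC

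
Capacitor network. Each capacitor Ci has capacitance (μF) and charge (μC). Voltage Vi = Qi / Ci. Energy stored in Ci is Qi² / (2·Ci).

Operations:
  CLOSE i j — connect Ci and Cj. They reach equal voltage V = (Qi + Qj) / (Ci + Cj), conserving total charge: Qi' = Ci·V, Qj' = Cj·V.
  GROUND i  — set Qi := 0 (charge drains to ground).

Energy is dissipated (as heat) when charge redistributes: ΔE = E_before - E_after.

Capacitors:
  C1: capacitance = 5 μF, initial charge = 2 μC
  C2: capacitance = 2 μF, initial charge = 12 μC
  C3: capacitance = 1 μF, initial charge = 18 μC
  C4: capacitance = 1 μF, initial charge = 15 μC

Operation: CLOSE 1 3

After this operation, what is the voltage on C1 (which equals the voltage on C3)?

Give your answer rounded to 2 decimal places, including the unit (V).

Initial: C1(5μF, Q=2μC, V=0.40V), C2(2μF, Q=12μC, V=6.00V), C3(1μF, Q=18μC, V=18.00V), C4(1μF, Q=15μC, V=15.00V)
Op 1: CLOSE 1-3: Q_total=20.00, C_total=6.00, V=3.33; Q1=16.67, Q3=3.33; dissipated=129.067

Answer: 3.33 V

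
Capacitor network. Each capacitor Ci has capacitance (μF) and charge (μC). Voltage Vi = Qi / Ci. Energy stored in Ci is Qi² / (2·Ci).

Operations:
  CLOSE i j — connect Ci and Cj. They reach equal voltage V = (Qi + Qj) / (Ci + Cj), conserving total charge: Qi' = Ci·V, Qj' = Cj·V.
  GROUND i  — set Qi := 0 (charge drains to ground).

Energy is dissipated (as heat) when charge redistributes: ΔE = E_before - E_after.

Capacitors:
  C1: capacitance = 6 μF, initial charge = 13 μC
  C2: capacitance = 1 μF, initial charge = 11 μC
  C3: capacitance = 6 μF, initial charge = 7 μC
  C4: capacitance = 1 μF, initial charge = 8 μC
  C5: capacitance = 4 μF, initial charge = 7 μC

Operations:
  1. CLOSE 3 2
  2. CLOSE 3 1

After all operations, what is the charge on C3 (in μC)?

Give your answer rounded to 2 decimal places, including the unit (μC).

Answer: 14.21 μC

Derivation:
Initial: C1(6μF, Q=13μC, V=2.17V), C2(1μF, Q=11μC, V=11.00V), C3(6μF, Q=7μC, V=1.17V), C4(1μF, Q=8μC, V=8.00V), C5(4μF, Q=7μC, V=1.75V)
Op 1: CLOSE 3-2: Q_total=18.00, C_total=7.00, V=2.57; Q3=15.43, Q2=2.57; dissipated=41.440
Op 2: CLOSE 3-1: Q_total=28.43, C_total=12.00, V=2.37; Q3=14.21, Q1=14.21; dissipated=0.246
Final charges: Q1=14.21, Q2=2.57, Q3=14.21, Q4=8.00, Q5=7.00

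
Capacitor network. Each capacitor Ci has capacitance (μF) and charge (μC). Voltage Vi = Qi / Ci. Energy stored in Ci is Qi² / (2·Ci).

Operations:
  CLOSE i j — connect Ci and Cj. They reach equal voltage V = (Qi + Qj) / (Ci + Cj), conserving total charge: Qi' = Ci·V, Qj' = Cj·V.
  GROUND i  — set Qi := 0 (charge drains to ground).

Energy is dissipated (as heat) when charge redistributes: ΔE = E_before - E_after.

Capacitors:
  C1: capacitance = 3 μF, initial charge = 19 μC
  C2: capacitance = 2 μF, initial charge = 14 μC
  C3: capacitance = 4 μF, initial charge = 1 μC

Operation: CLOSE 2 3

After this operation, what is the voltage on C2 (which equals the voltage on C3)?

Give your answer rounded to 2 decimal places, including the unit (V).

Initial: C1(3μF, Q=19μC, V=6.33V), C2(2μF, Q=14μC, V=7.00V), C3(4μF, Q=1μC, V=0.25V)
Op 1: CLOSE 2-3: Q_total=15.00, C_total=6.00, V=2.50; Q2=5.00, Q3=10.00; dissipated=30.375

Answer: 2.50 V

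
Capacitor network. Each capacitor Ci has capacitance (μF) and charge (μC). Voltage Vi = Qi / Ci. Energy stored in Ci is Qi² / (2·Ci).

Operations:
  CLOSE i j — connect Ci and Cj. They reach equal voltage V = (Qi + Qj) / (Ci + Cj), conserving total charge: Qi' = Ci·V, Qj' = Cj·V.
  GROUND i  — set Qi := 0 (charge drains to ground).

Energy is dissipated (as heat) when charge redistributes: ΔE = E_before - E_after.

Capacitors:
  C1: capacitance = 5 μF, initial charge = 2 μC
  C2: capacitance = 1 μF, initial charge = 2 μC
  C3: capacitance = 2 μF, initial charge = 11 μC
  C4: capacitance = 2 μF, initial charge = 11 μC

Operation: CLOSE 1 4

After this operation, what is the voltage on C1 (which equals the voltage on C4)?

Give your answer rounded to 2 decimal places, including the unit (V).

Answer: 1.86 V

Derivation:
Initial: C1(5μF, Q=2μC, V=0.40V), C2(1μF, Q=2μC, V=2.00V), C3(2μF, Q=11μC, V=5.50V), C4(2μF, Q=11μC, V=5.50V)
Op 1: CLOSE 1-4: Q_total=13.00, C_total=7.00, V=1.86; Q1=9.29, Q4=3.71; dissipated=18.579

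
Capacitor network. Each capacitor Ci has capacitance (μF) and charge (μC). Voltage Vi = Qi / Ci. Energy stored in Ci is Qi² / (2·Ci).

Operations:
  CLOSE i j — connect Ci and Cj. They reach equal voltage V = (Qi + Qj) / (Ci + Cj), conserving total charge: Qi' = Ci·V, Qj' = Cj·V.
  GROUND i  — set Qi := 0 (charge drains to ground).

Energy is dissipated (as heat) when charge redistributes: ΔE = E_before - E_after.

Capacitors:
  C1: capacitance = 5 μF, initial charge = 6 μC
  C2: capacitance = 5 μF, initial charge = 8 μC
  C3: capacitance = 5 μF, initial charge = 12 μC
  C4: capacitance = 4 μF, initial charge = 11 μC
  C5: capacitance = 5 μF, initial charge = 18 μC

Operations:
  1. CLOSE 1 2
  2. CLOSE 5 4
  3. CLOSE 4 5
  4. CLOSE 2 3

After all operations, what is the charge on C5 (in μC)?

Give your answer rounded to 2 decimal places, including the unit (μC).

Initial: C1(5μF, Q=6μC, V=1.20V), C2(5μF, Q=8μC, V=1.60V), C3(5μF, Q=12μC, V=2.40V), C4(4μF, Q=11μC, V=2.75V), C5(5μF, Q=18μC, V=3.60V)
Op 1: CLOSE 1-2: Q_total=14.00, C_total=10.00, V=1.40; Q1=7.00, Q2=7.00; dissipated=0.200
Op 2: CLOSE 5-4: Q_total=29.00, C_total=9.00, V=3.22; Q5=16.11, Q4=12.89; dissipated=0.803
Op 3: CLOSE 4-5: Q_total=29.00, C_total=9.00, V=3.22; Q4=12.89, Q5=16.11; dissipated=0.000
Op 4: CLOSE 2-3: Q_total=19.00, C_total=10.00, V=1.90; Q2=9.50, Q3=9.50; dissipated=1.250
Final charges: Q1=7.00, Q2=9.50, Q3=9.50, Q4=12.89, Q5=16.11

Answer: 16.11 μC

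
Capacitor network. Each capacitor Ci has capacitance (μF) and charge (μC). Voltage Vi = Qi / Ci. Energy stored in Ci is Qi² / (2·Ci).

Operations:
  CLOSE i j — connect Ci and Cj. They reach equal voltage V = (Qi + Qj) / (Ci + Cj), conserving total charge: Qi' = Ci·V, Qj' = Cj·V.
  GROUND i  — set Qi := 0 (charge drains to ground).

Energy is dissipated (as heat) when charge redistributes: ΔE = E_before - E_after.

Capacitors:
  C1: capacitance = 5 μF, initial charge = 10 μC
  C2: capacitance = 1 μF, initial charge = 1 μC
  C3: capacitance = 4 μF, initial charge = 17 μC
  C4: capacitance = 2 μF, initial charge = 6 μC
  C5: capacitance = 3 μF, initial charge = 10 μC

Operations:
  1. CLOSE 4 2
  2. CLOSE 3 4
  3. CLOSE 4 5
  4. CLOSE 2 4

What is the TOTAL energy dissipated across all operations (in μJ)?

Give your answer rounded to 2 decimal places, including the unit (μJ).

Initial: C1(5μF, Q=10μC, V=2.00V), C2(1μF, Q=1μC, V=1.00V), C3(4μF, Q=17μC, V=4.25V), C4(2μF, Q=6μC, V=3.00V), C5(3μF, Q=10μC, V=3.33V)
Op 1: CLOSE 4-2: Q_total=7.00, C_total=3.00, V=2.33; Q4=4.67, Q2=2.33; dissipated=1.333
Op 2: CLOSE 3-4: Q_total=21.67, C_total=6.00, V=3.61; Q3=14.44, Q4=7.22; dissipated=2.449
Op 3: CLOSE 4-5: Q_total=17.22, C_total=5.00, V=3.44; Q4=6.89, Q5=10.33; dissipated=0.046
Op 4: CLOSE 2-4: Q_total=9.22, C_total=3.00, V=3.07; Q2=3.07, Q4=6.15; dissipated=0.412
Total dissipated: 4.240 μJ

Answer: 4.24 μJ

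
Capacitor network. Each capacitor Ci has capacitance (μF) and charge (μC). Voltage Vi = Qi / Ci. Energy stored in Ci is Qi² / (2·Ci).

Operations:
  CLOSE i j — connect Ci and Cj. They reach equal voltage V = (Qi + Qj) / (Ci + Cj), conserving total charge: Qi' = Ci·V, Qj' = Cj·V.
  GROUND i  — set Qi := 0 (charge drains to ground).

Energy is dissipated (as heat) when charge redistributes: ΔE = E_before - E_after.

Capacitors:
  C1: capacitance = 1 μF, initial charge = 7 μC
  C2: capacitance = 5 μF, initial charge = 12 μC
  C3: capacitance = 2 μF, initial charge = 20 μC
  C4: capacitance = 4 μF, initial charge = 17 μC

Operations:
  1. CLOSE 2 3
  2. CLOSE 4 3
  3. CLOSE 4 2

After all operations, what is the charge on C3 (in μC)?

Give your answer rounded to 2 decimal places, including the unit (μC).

Answer: 8.71 μC

Derivation:
Initial: C1(1μF, Q=7μC, V=7.00V), C2(5μF, Q=12μC, V=2.40V), C3(2μF, Q=20μC, V=10.00V), C4(4μF, Q=17μC, V=4.25V)
Op 1: CLOSE 2-3: Q_total=32.00, C_total=7.00, V=4.57; Q2=22.86, Q3=9.14; dissipated=41.257
Op 2: CLOSE 4-3: Q_total=26.14, C_total=6.00, V=4.36; Q4=17.43, Q3=8.71; dissipated=0.069
Op 3: CLOSE 4-2: Q_total=40.29, C_total=9.00, V=4.48; Q4=17.90, Q2=22.38; dissipated=0.051
Final charges: Q1=7.00, Q2=22.38, Q3=8.71, Q4=17.90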